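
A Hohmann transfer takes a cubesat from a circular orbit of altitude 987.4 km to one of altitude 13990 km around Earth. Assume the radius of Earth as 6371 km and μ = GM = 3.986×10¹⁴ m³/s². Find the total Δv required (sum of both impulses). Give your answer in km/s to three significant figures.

Δv_total ≈ 2.76 km/s

r₁ = 6371 + 987.4 = 7358.4 km = 7.3584×10⁶ m.
r₂ = 6371 + 13990 = 20361 km = 2.0361×10⁷ m.
Transfer ellipse a_t = (r₁ + r₂)/2 = 1.386×10⁷ m.
At r₁: circular v_c1 = √(μ/r₁) = 7360 m/s; transfer-perigee v_p = √[μ(2/r₁ − 1/a_t)] = 8921 m/s.
Δv₁ = v_p − v_c1 = 1561 m/s.
At r₂: circular v_c2 = √(μ/r₂) = 4425 m/s; transfer-apogee v_a = √[μ(2/r₂ − 1/a_t)] = 3224 m/s.
Δv₂ = v_c2 − v_a = 1201 m/s.
Total Δv = Δv₁ + Δv₂ = 2761 m/s = 2.761 km/s.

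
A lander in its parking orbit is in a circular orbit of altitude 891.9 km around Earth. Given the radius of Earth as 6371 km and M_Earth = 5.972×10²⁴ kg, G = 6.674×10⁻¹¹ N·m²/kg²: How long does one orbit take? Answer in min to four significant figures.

T ≈ 102.7 min

μ = GM = 6.674×10⁻¹¹ × 5.972×10²⁴ = 3.986×10¹⁴ m³/s².
r = 6371 + 891.9 = 7262.9 km = 7.2629×10⁶ m.
Kepler's third law: T = 2π√(r³/μ) = 2π√((7.263×10⁶)³ / 3.986×10¹⁴).
r³/μ = 9.612×10⁵ s², so T = 2π × 9.804×10² = 6.160×10³ s.
Converting: 6.160×10³ s ÷ 60.00 = 102.7 min.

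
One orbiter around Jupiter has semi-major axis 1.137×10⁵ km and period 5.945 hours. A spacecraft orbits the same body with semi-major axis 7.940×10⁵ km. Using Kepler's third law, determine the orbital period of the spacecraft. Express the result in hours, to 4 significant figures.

T₂ ≈ 109.7 hours

Kepler's third law: T² ∝ a³, so T₂ = T₁ (a₂/a₁)^(3/2).
a₂/a₁ = 6.983, (a₂/a₁)^(3/2) = 18.45.
T₂ = 5.945 × 18.45 = 109.7 hours.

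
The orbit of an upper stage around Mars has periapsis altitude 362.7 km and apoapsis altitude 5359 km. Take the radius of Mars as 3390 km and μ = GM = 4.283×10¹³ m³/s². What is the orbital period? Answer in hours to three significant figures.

r_p = 3390 + 362.7 = 3752.7 km = 3.7527×10⁶ m.
r_a = 3390 + 5359 = 8749.0 km = 8.7490×10⁶ m.
Semi-major axis a = (r_p + r_a)/2 = (3752.7 + 8749.0)/2 = 6250.9 km = 6.251×10⁶ m.
By Kepler's third law T = 2π√(a³/μ) = 2π × 2.388×10³ = 1.500×10⁴ s.
= 4.168 hours.

T ≈ 4.17 hours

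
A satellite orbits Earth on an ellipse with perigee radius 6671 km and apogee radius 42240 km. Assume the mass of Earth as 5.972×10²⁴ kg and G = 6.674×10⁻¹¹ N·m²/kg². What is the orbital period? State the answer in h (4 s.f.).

T ≈ 10.57 h

μ = GM = 6.674×10⁻¹¹ × 5.972×10²⁴ = 3.986×10¹⁴ m³/s².
Semi-major axis a = (r_p + r_a)/2 = (6671.0 + 42240)/2 = 24456 km = 2.446×10⁷ m.
By Kepler's third law T = 2π√(a³/μ) = 2π × 6.058×10³ = 3.806×10⁴ s.
= 10.57 h.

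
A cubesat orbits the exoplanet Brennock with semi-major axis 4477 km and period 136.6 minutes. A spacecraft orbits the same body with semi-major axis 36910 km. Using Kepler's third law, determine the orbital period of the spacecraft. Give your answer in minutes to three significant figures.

T₂ ≈ 3230 minutes

Kepler's third law: T² ∝ a³, so T₂ = T₁ (a₂/a₁)^(3/2).
a₂/a₁ = 8.244, (a₂/a₁)^(3/2) = 23.67.
T₂ = 136.6 × 23.67 = 3234 minutes.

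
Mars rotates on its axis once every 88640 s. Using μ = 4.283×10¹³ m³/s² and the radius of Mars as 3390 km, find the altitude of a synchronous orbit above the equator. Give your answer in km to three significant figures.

A synchronous orbit has period T, so by Kepler's third law a = (μT²/4π²)^(1/3).
μT²/4π² = 4.283×10¹³ × (8.864×10⁴)² / 39.48 = 8.524×10²¹ m³.
a = 2.043×10⁷ m = 20428 km.
Altitude h = a − R = 20428 − 3390 = 17038 km.

h_sync ≈ 17000 km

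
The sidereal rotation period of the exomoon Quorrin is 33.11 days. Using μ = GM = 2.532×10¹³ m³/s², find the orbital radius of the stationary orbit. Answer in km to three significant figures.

r_sync ≈ 1.74×10⁵ km

T = 33.11 days = 2.861×10⁶ s.
A synchronous orbit has period T, so by Kepler's third law a = (μT²/4π²)^(1/3).
μT²/4π² = 2.532×10¹³ × (2.861×10⁶)² / 39.48 = 5.249×10²⁴ m³.
a = 1.738×10⁸ m = 1.7379×10⁵ km.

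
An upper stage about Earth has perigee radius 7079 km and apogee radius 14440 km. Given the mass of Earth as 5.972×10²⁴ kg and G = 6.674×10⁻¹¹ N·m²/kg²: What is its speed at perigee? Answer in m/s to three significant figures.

μ = GM = 6.674×10⁻¹¹ × 5.972×10²⁴ = 3.986×10¹⁴ m³/s².
Semi-major axis a = (r_p + r_a)/2 = 10760 km = 1.076×10⁷ m.
Vis-viva: v² = μ(2/r − 1/a) = 3.986×10¹⁴ × (2.825×10⁻⁷ − 9.294×10⁻⁸) = 7.556×10⁷ m²/s².
v = 8693 m/s.

v ≈ 8690 m/s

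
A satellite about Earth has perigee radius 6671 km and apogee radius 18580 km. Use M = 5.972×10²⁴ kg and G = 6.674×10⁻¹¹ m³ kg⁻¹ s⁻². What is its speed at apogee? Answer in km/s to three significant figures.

v ≈ 3.37 km/s

μ = GM = 6.674×10⁻¹¹ × 5.972×10²⁴ = 3.986×10¹⁴ m³/s².
Semi-major axis a = (r_p + r_a)/2 = 12626 km = 1.263×10⁷ m.
Vis-viva: v² = μ(2/r − 1/a) = 3.986×10¹⁴ × (1.076×10⁻⁷ − 7.920×10⁻⁸) = 1.133×10⁷ m²/s².
v = 3367 m/s = 3.367 km/s.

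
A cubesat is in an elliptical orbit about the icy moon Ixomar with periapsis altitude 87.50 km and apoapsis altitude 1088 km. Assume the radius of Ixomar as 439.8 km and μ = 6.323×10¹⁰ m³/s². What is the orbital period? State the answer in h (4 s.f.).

r_p = 439.8 + 87.50 = 527.30 km = 5.2730×10⁵ m.
r_a = 439.8 + 1088 = 1527.8 km = 1.5278×10⁶ m.
Semi-major axis a = (r_p + r_a)/2 = (527.30 + 1527.8)/2 = 1027.5 km = 1.028×10⁶ m.
By Kepler's third law T = 2π√(a³/μ) = 2π × 4.142×10³ = 2.603×10⁴ s.
= 7.230 h.

T ≈ 7.230 h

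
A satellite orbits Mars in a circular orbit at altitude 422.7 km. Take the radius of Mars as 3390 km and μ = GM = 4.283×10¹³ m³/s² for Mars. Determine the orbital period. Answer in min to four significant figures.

T ≈ 119.1 min

r = 3390 + 422.7 = 3812.7 km = 3.8127×10⁶ m.
Kepler's third law: T = 2π√(r³/μ) = 2π√((3.813×10⁶)³ / 4.283×10¹³).
r³/μ = 1.294×10⁶ s², so T = 2π × 1.138×10³ = 7.148×10³ s.
Converting: 7.148×10³ s ÷ 60.00 = 119.1 min.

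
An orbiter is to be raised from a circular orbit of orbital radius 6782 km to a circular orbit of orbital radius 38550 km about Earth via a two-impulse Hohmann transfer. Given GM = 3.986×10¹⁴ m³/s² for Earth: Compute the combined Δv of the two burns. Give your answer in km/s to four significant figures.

r₁ = 6782 km = 6.782×10⁶ m.
r₂ = 38550 km = 3.855×10⁷ m.
Transfer ellipse a_t = (r₁ + r₂)/2 = 2.267×10⁷ m.
At r₁: circular v_c1 = √(μ/r₁) = 7666 m/s; transfer-perigee v_p = √[μ(2/r₁ − 1/a_t)] = 9998 m/s.
Δv₁ = v_p − v_c1 = 2332 m/s.
At r₂: circular v_c2 = √(μ/r₂) = 3216 m/s; transfer-apogee v_a = √[μ(2/r₂ − 1/a_t)] = 1759 m/s.
Δv₂ = v_c2 − v_a = 1457 m/s.
Total Δv = Δv₁ + Δv₂ = 3788 m/s = 3.788 km/s.

Δv_total ≈ 3.788 km/s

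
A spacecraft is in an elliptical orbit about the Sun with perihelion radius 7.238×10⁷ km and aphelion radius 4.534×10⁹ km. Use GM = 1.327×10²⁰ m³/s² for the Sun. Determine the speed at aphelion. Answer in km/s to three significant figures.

Semi-major axis a = (r_p + r_a)/2 = 2.3032×10⁹ km = 2.303×10¹² m.
Vis-viva: v² = μ(2/r − 1/a) = 1.327×10²⁰ × (4.411×10⁻¹³ − 4.342×10⁻¹³) = 9.198×10⁵ m²/s².
v = 959.0 m/s = 0.959 km/s.

v ≈ 0.959 km/s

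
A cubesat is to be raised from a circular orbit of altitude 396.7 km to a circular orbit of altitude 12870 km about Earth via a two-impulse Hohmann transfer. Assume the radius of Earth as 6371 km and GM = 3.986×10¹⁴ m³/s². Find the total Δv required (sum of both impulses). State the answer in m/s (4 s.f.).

Δv_total ≈ 2929 m/s

r₁ = 6371 + 396.7 = 6767.7 km = 6.7677×10⁶ m.
r₂ = 6371 + 12870 = 19241 km = 1.9241×10⁷ m.
Transfer ellipse a_t = (r₁ + r₂)/2 = 1.300×10⁷ m.
At r₁: circular v_c1 = √(μ/r₁) = 7674 m/s; transfer-perigee v_p = √[μ(2/r₁ − 1/a_t)] = 9335 m/s.
Δv₁ = v_p − v_c1 = 1661 m/s.
At r₂: circular v_c2 = √(μ/r₂) = 4552 m/s; transfer-apogee v_a = √[μ(2/r₂ − 1/a_t)] = 3283 m/s.
Δv₂ = v_c2 − v_a = 1268 m/s.
Total Δv = Δv₁ + Δv₂ = 2929 m/s.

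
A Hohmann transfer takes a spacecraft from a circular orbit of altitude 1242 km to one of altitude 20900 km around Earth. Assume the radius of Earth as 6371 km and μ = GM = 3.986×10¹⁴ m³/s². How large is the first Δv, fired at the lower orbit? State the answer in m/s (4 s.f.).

r₁ = 6371 + 1242 = 7613.0 km = 7.6130×10⁶ m.
r₂ = 6371 + 20900 = 27271 km = 2.7271×10⁷ m.
Transfer ellipse a_t = (r₁ + r₂)/2 = 1.744×10⁷ m.
At r₁: circular v_c1 = √(μ/r₁) = 7236 m/s; transfer-perigee v_p = √[μ(2/r₁ − 1/a_t)] = 9048 m/s.
Δv₁ = v_p − v_c1 = 1812 m/s.

Δv ≈ 1812 m/s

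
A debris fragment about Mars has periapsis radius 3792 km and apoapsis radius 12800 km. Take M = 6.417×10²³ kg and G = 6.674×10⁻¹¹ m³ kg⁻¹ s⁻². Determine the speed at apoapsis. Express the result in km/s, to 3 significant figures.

μ = GM = 6.674×10⁻¹¹ × 6.417×10²³ = 4.283×10¹³ m³/s².
Semi-major axis a = (r_p + r_a)/2 = 8296.0 km = 8.296×10⁶ m.
Vis-viva: v² = μ(2/r − 1/a) = 4.283×10¹³ × (1.563×10⁻⁷ − 1.205×10⁻⁷) = 1.529×10⁶ m²/s².
v = 1237 m/s = 1.237 km/s.

v ≈ 1.24 km/s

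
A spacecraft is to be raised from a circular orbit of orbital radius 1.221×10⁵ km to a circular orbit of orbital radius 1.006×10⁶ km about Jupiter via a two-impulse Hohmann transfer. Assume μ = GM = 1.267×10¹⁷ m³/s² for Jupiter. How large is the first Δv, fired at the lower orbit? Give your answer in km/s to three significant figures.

Δv ≈ 10.8 km/s

r₁ = 1.221×10⁵ km = 1.221×10⁸ m.
r₂ = 1.006×10⁶ km = 1.006×10⁹ m.
Transfer ellipse a_t = (r₁ + r₂)/2 = 5.640×10⁸ m.
At r₁: circular v_c1 = √(μ/r₁) = 32210 m/s; transfer-perijove v_p = √[μ(2/r₁ − 1/a_t)] = 43020 m/s.
Δv₁ = v_p − v_c1 = 10810 m/s.
= 10.81 km/s.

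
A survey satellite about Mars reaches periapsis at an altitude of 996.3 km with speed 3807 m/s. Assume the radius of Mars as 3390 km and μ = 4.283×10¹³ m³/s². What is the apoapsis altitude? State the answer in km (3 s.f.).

r_p = 3390 + 996.3 = 4386.3 km = 4.386×10⁶ m.
Specific energy ε = v²/2 − μ/r = -2.518×10⁶ J/kg, so a = −μ/(2ε) = 8.505×10⁶ m.
The apsides satisfy r_p + r_a = 2a, so the apoapsis radius is 2a − r_p = 1.262×10⁷ m = 12624 km.
Apoapsis altitude = 12624 − 3390 = 9234.1 km.

apoapsis altitude ≈ 9230 km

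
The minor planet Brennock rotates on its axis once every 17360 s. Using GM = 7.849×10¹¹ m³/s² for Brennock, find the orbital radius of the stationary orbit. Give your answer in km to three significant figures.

r_sync ≈ 1820 km

A synchronous orbit has period T, so by Kepler's third law a = (μT²/4π²)^(1/3).
μT²/4π² = 7.849×10¹¹ × (1.736×10⁴)² / 39.48 = 5.992×10¹⁸ m³.
a = 1.816×10⁶ m = 1816.3 km.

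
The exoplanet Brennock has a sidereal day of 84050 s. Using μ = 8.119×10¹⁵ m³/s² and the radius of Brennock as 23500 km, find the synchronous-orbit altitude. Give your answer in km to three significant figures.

A synchronous orbit has period T, so by Kepler's third law a = (μT²/4π²)^(1/3).
μT²/4π² = 8.119×10¹⁵ × (8.405×10⁴)² / 39.48 = 1.453×10²⁴ m³.
a = 1.133×10⁸ m = 1.1326×10⁵ km.
Altitude h = a − R = 1.1326×10⁵ − 23500 = 89759 km.

h_sync ≈ 89800 km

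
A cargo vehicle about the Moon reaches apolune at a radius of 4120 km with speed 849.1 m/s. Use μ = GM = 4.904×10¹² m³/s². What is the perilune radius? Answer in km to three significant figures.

r_a = 4.120×10⁶ m.
Specific energy ε = v²/2 − μ/r = -8.298×10⁵ J/kg, so a = −μ/(2ε) = 2.955×10⁶ m.
The apsides satisfy r_p + r_a = 2a, so the perilune radius is 2a − r_a = 1.790×10⁶ m = 1789.8 km.

perilune radius ≈ 1790 km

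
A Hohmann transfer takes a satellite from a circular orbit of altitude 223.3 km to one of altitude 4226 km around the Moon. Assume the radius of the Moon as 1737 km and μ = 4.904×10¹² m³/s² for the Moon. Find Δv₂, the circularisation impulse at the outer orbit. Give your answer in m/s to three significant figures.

r₁ = 1737 + 223.3 = 1960.3 km = 1.9603×10⁶ m.
r₂ = 1737 + 4226 = 5963.0 km = 5.9630×10⁶ m.
Transfer ellipse a_t = (r₁ + r₂)/2 = 3.962×10⁶ m.
At r₁: circular v_c1 = √(μ/r₁) = 1582 m/s; transfer-perilune v_p = √[μ(2/r₁ − 1/a_t)] = 1940 m/s.
At r₂: circular v_c2 = √(μ/r₂) = 906.9 m/s; transfer-apolune v_a = √[μ(2/r₂ − 1/a_t)] = 637.9 m/s.
Δv₂ = v_c2 − v_a = 268.9 m/s.

Δv ≈ 269 m/s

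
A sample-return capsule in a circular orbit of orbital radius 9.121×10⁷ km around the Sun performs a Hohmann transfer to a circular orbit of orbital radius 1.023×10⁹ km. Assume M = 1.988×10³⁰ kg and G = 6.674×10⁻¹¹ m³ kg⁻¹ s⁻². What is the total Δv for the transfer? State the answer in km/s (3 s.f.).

μ = GM = 6.674×10⁻¹¹ × 1.988×10³⁰ = 1.327×10²⁰ m³/s².
r₁ = 9.121×10⁷ km = 9.121×10¹⁰ m.
r₂ = 1.023×10⁹ km = 1.023×10¹² m.
Transfer ellipse a_t = (r₁ + r₂)/2 = 5.571×10¹¹ m.
At r₁: circular v_c1 = √(μ/r₁) = 38140 m/s; transfer-perihelion v_p = √[μ(2/r₁ − 1/a_t)] = 51680 m/s.
Δv₁ = v_p − v_c1 = 13540 m/s.
At r₂: circular v_c2 = √(μ/r₂) = 11390 m/s; transfer-aphelion v_a = √[μ(2/r₂ − 1/a_t)] = 4608 m/s.
Δv₂ = v_c2 − v_a = 6780 m/s.
Total Δv = Δv₁ + Δv₂ = 20320 m/s = 20.32 km/s.

Δv_total ≈ 20.3 km/s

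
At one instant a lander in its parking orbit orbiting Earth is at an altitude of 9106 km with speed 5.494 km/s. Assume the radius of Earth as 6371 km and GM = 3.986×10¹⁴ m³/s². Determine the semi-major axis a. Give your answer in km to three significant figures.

a ≈ 18700 km

r = 6371 + 9106 = 15477 km = 1.548×10⁷ m.
Specific orbital energy ε = v²/2 − μ/r = (5494)²/2 − 3.986×10¹⁴/1.548×10⁷ = -1.066×10⁷ J/kg.
Since ε = −μ/(2a), a = −μ/(2ε) = 1.869×10⁷ m = 18692 km.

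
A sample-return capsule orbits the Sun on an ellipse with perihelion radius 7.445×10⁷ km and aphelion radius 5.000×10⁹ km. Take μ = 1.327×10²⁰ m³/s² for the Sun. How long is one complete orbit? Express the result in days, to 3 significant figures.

T ≈ 25500 days

Semi-major axis a = (r_p + r_a)/2 = (7.4450×10⁷ + 5.0000×10⁹)/2 = 2.5372×10⁹ km = 2.537×10¹² m.
By Kepler's third law T = 2π√(a³/μ) = 2π × 3.508×10⁸ = 2.204×10⁹ s.
= 25510 days.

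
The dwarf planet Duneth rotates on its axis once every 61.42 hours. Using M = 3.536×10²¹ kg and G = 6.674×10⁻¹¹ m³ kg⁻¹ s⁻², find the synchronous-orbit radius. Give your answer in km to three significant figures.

r_sync ≈ 6640 km

μ = GM = 6.674×10⁻¹¹ × 3.536×10²¹ = 2.360×10¹¹ m³/s².
T = 61.42 hours = 2.211×10⁵ s.
A synchronous orbit has period T, so by Kepler's third law a = (μT²/4π²)^(1/3).
μT²/4π² = 2.360×10¹¹ × (2.211×10⁵)² / 39.48 = 2.923×10²⁰ m³.
a = 6.636×10⁶ m = 6636.2 km.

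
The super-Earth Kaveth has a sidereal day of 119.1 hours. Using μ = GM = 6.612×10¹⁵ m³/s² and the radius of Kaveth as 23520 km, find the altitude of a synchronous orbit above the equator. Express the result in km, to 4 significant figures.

h_sync ≈ 2.899×10⁵ km

T = 119.1 hours = 4.288×10⁵ s.
A synchronous orbit has period T, so by Kepler's third law a = (μT²/4π²)^(1/3).
μT²/4π² = 6.612×10¹⁵ × (4.288×10⁵)² / 39.48 = 3.079×10²⁵ m³.
a = 3.134×10⁸ m = 3.1343×10⁵ km.
Altitude h = a − R = 3.1343×10⁵ − 23520 = 2.8991×10⁵ km.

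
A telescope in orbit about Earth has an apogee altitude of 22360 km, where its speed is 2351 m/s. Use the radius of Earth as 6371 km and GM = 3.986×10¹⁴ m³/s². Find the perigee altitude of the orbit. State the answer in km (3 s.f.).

r_a = 6371 + 22360 = 28731 km = 2.873×10⁷ m.
Specific energy ε = v²/2 − μ/r = -1.111×10⁷ J/kg, so a = −μ/(2ε) = 1.794×10⁷ m.
The apsides satisfy r_p + r_a = 2a, so the perigee radius is 2a − r_a = 7.147×10⁶ m = 7146.9 km.
Perigee altitude = 7146.9 − 6371 = 775.86 km.

perigee altitude ≈ 776 km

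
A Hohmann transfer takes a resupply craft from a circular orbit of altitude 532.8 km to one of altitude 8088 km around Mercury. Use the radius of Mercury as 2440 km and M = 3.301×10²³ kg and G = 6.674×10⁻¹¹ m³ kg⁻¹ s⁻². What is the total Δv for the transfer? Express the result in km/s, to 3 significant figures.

μ = GM = 6.674×10⁻¹¹ × 3.301×10²³ = 2.203×10¹³ m³/s².
r₁ = 2440 + 532.8 = 2972.8 km = 2.9728×10⁶ m.
r₂ = 2440 + 8088 = 10528 km = 1.0528×10⁷ m.
Transfer ellipse a_t = (r₁ + r₂)/2 = 6.750×10⁶ m.
At r₁: circular v_c1 = √(μ/r₁) = 2722 m/s; transfer-periherm v_p = √[μ(2/r₁ − 1/a_t)] = 3400 m/s.
Δv₁ = v_p − v_c1 = 677.4 m/s.
At r₂: circular v_c2 = √(μ/r₂) = 1447 m/s; transfer-apoherm v_a = √[μ(2/r₂ − 1/a_t)] = 960.0 m/s.
Δv₂ = v_c2 − v_a = 486.6 m/s.
Total Δv = Δv₁ + Δv₂ = 1164 m/s = 1.164 km/s.

Δv_total ≈ 1.16 km/s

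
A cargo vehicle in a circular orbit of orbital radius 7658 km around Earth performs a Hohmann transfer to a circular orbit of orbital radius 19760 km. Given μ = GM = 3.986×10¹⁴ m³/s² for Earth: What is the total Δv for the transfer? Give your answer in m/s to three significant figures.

r₁ = 7658 km = 7.658×10⁶ m.
r₂ = 19760 km = 1.976×10⁷ m.
Transfer ellipse a_t = (r₁ + r₂)/2 = 1.371×10⁷ m.
At r₁: circular v_c1 = √(μ/r₁) = 7215 m/s; transfer-perigee v_p = √[μ(2/r₁ − 1/a_t)] = 8662 m/s.
Δv₁ = v_p − v_c1 = 1447 m/s.
At r₂: circular v_c2 = √(μ/r₂) = 4491 m/s; transfer-apogee v_a = √[μ(2/r₂ − 1/a_t)] = 3357 m/s.
Δv₂ = v_c2 − v_a = 1134 m/s.
Total Δv = Δv₁ + Δv₂ = 2582 m/s.

Δv_total ≈ 2580 m/s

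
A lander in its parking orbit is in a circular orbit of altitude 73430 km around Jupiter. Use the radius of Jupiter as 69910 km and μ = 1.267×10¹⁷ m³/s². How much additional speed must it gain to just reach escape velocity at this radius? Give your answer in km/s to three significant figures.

r = 69910 + 73430 = 143340 km = 1.4334×10⁸ m.
Circular speed v_c = √(μ/r) = 29730 m/s.
Escape speed v_esc = √(2μ/r) = √2 × v_c = 42050 m/s.
Δv = v_esc − v_c = 12310 m/s = 12.31 km/s.

Δv ≈ 12.3 km/s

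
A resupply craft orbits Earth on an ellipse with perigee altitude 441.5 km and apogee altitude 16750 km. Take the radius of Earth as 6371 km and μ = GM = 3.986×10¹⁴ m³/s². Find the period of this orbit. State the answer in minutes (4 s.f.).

T ≈ 303.7 minutes

r_p = 6371 + 441.5 = 6812.5 km = 6.8125×10⁶ m.
r_a = 6371 + 16750 = 23121 km = 2.3121×10⁷ m.
Semi-major axis a = (r_p + r_a)/2 = (6812.5 + 23121)/2 = 14967 km = 1.497×10⁷ m.
By Kepler's third law T = 2π√(a³/μ) = 2π × 2.900×10³ = 1.822×10⁴ s.
= 303.7 minutes.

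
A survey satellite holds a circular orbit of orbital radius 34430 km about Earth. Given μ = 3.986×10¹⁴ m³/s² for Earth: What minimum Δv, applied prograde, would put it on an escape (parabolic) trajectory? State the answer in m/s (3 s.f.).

r = 34430 km = 3.443×10⁷ m.
Circular speed v_c = √(μ/r) = 3403 m/s.
Escape speed v_esc = √(2μ/r) = √2 × v_c = 4812 m/s.
Δv = v_esc − v_c = 1409 m/s.

Δv ≈ 1410 m/s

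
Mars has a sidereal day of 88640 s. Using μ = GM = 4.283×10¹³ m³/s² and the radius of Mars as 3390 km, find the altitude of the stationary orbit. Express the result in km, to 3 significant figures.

h_sync ≈ 17000 km

A synchronous orbit has period T, so by Kepler's third law a = (μT²/4π²)^(1/3).
μT²/4π² = 4.283×10¹³ × (8.864×10⁴)² / 39.48 = 8.524×10²¹ m³.
a = 2.043×10⁷ m = 20428 km.
Altitude h = a − R = 20428 − 3390 = 17038 km.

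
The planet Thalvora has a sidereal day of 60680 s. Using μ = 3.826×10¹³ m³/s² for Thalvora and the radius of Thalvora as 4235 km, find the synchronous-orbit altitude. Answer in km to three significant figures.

A synchronous orbit has period T, so by Kepler's third law a = (μT²/4π²)^(1/3).
μT²/4π² = 3.826×10¹³ × (6.068×10⁴)² / 39.48 = 3.568×10²¹ m³.
a = 1.528×10⁷ m = 15281 km.
Altitude h = a − R = 15281 − 4235 = 11046 km.

h_sync ≈ 11000 km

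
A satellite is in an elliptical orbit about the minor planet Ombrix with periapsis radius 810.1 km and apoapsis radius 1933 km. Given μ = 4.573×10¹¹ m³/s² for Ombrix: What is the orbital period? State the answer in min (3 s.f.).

T ≈ 249 min

Semi-major axis a = (r_p + r_a)/2 = (810.10 + 1933.0)/2 = 1371.5 km = 1.372×10⁶ m.
By Kepler's third law T = 2π√(a³/μ) = 2π × 2.375×10³ = 1.492×10⁴ s.
= 248.7 min.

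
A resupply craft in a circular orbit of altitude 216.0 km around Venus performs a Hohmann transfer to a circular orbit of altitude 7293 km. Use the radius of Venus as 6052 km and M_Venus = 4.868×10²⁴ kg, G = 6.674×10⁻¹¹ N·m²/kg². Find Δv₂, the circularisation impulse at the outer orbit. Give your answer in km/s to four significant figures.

Δv ≈ 0.9894 km/s

μ = GM = 6.674×10⁻¹¹ × 4.868×10²⁴ = 3.249×10¹⁴ m³/s².
r₁ = 6052 + 216.0 = 6268.0 km = 6.2680×10⁶ m.
r₂ = 6052 + 7293 = 13345 km = 1.3345×10⁷ m.
Transfer ellipse a_t = (r₁ + r₂)/2 = 9.806×10⁶ m.
At r₁: circular v_c1 = √(μ/r₁) = 7200 m/s; transfer-periapsis v_p = √[μ(2/r₁ − 1/a_t)] = 8399 m/s.
At r₂: circular v_c2 = √(μ/r₂) = 4934 m/s; transfer-apoapsis v_a = √[μ(2/r₂ − 1/a_t)] = 3945 m/s.
Δv₂ = v_c2 − v_a = 989.4 m/s.
= 0.9894 km/s.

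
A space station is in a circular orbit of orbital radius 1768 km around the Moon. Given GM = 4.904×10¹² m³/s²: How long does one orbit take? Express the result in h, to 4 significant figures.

T ≈ 1.853 h

r = 1768 km = 1.768×10⁶ m.
Kepler's third law: T = 2π√(r³/μ) = 2π√((1.768×10⁶)³ / 4.904×10¹²).
r³/μ = 1.127×10⁶ s², so T = 2π × 1.062×10³ = 6.670×10³ s.
Converting: 6.670×10³ s ÷ 3600 = 1.853 h.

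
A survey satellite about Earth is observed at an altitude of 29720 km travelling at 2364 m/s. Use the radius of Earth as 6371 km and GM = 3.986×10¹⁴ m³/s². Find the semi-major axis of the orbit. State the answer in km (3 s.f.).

r = 6371 + 29720 = 36091 km = 3.609×10⁷ m.
Specific orbital energy ε = v²/2 − μ/r = (2364)²/2 − 3.986×10¹⁴/3.609×10⁷ = -8.250×10⁶ J/kg.
Since ε = −μ/(2a), a = −μ/(2ε) = 2.416×10⁷ m = 24157 km.

a ≈ 24200 km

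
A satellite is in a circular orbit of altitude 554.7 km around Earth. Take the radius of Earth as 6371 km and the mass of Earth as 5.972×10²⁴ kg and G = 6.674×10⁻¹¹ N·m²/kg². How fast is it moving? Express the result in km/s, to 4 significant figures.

μ = GM = 6.674×10⁻¹¹ × 5.972×10²⁴ = 3.986×10¹⁴ m³/s².
r = 6371 + 554.7 = 6925.7 km = 6.9257×10⁶ m.
For a circular orbit v = √(μ/r) = √(3.986×10¹⁴ / 6.926×10⁶) = √(5.755×10⁷) = 7586 m/s.
That is 7.586 km/s.

v ≈ 7.586 km/s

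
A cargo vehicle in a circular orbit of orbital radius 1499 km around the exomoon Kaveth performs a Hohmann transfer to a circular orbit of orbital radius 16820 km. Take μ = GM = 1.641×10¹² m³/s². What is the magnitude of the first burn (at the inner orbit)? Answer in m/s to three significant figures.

r₁ = 1499 km = 1.499×10⁶ m.
r₂ = 16820 km = 1.682×10⁷ m.
Transfer ellipse a_t = (r₁ + r₂)/2 = 9.160×10⁶ m.
At r₁: circular v_c1 = √(μ/r₁) = 1046 m/s; transfer-periapsis v_p = √[μ(2/r₁ − 1/a_t)] = 1418 m/s.
Δv₁ = v_p − v_c1 = 371.6 m/s.

Δv ≈ 372 m/s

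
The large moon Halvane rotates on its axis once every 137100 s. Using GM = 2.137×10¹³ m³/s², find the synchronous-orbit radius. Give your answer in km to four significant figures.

r_sync ≈ 21670 km

A synchronous orbit has period T, so by Kepler's third law a = (μT²/4π²)^(1/3).
μT²/4π² = 2.137×10¹³ × (1.371×10⁵)² / 39.48 = 1.017×10²² m³.
a = 2.167×10⁷ m = 21669 km.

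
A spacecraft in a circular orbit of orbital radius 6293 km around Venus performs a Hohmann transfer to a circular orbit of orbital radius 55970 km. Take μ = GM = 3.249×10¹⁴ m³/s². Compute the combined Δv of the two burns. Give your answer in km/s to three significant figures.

r₁ = 6293 km = 6.293×10⁶ m.
r₂ = 55970 km = 5.597×10⁷ m.
Transfer ellipse a_t = (r₁ + r₂)/2 = 3.113×10⁷ m.
At r₁: circular v_c1 = √(μ/r₁) = 7185 m/s; transfer-periapsis v_p = √[μ(2/r₁ − 1/a_t)] = 9634 m/s.
Δv₁ = v_p − v_c1 = 2449 m/s.
At r₂: circular v_c2 = √(μ/r₂) = 2409 m/s; transfer-apoapsis v_a = √[μ(2/r₂ − 1/a_t)] = 1083 m/s.
Δv₂ = v_c2 − v_a = 1326 m/s.
Total Δv = Δv₁ + Δv₂ = 3775 m/s = 3.775 km/s.

Δv_total ≈ 3.78 km/s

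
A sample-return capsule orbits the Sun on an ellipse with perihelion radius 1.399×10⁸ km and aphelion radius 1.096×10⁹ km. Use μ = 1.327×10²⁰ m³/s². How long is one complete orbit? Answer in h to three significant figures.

T ≈ 73600 h

Semi-major axis a = (r_p + r_a)/2 = (1.3990×10⁸ + 1.0960×10⁹)/2 = 6.1795×10⁸ km = 6.180×10¹¹ m.
By Kepler's third law T = 2π√(a³/μ) = 2π × 4.217×10⁷ = 2.650×10⁸ s.
= 73600 h.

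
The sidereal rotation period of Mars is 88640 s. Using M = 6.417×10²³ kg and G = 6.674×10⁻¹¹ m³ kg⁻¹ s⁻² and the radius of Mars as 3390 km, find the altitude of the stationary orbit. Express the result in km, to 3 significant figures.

h_sync ≈ 17000 km

μ = GM = 6.674×10⁻¹¹ × 6.417×10²³ = 4.283×10¹³ m³/s².
A synchronous orbit has period T, so by Kepler's third law a = (μT²/4π²)^(1/3).
μT²/4π² = 4.283×10¹³ × (8.864×10⁴)² / 39.48 = 8.524×10²¹ m³.
a = 2.043×10⁷ m = 20427 km.
Altitude h = a − R = 20427 − 3390 = 17037 km.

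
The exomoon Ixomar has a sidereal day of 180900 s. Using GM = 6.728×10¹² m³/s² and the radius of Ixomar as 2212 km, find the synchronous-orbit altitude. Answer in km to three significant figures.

A synchronous orbit has period T, so by Kepler's third law a = (μT²/4π²)^(1/3).
μT²/4π² = 6.728×10¹² × (1.809×10⁵)² / 39.48 = 5.577×10²¹ m³.
a = 1.773×10⁷ m = 17734 km.
Altitude h = a − R = 17734 − 2212 = 15522 km.

h_sync ≈ 15500 km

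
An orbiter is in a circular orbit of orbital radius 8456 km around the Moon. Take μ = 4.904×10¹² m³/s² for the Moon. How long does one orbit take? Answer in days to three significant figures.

T ≈ 0.807 days

r = 8456 km = 8.456×10⁶ m.
Kepler's third law: T = 2π√(r³/μ) = 2π√((8.456×10⁶)³ / 4.904×10¹²).
r³/μ = 1.233×10⁸ s², so T = 2π × 1.110×10⁴ = 6.977×10⁴ s.
Converting: 6.977×10⁴ s ÷ 86400 = 0.8075 days.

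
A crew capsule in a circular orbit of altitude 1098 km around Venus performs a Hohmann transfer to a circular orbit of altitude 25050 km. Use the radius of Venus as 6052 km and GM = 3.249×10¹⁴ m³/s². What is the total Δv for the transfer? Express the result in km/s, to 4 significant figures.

Δv_total ≈ 3.111 km/s

r₁ = 6052 + 1098 = 7150.0 km = 7.1500×10⁶ m.
r₂ = 6052 + 25050 = 31102 km = 3.1102×10⁷ m.
Transfer ellipse a_t = (r₁ + r₂)/2 = 1.913×10⁷ m.
At r₁: circular v_c1 = √(μ/r₁) = 6741 m/s; transfer-periapsis v_p = √[μ(2/r₁ − 1/a_t)] = 8596 m/s.
Δv₁ = v_p − v_c1 = 1855 m/s.
At r₂: circular v_c2 = √(μ/r₂) = 3232 m/s; transfer-apoapsis v_a = √[μ(2/r₂ − 1/a_t)] = 1976 m/s.
Δv₂ = v_c2 − v_a = 1256 m/s.
Total Δv = Δv₁ + Δv₂ = 3111 m/s = 3.111 km/s.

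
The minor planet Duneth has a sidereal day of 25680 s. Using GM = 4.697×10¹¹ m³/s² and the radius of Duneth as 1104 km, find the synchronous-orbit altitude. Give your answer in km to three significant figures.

h_sync ≈ 883 km

A synchronous orbit has period T, so by Kepler's third law a = (μT²/4π²)^(1/3).
μT²/4π² = 4.697×10¹¹ × (2.568×10⁴)² / 39.48 = 7.846×10¹⁸ m³.
a = 1.987×10⁶ m = 1987.1 km.
Altitude h = a − R = 1987.1 − 1104 = 883.09 km.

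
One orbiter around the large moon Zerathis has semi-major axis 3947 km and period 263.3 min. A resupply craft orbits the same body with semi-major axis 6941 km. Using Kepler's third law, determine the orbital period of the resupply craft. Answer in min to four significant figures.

Kepler's third law: T² ∝ a³, so T₂ = T₁ (a₂/a₁)^(3/2).
a₂/a₁ = 1.759, (a₂/a₁)^(3/2) = 2.332.
T₂ = 263.3 × 2.332 = 614.0 min.

T₂ ≈ 614.0 min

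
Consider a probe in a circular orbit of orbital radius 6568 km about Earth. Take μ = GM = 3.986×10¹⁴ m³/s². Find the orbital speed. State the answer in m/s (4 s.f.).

v ≈ 7790 m/s

r = 6568 km = 6.568×10⁶ m.
For a circular orbit v = √(μ/r) = √(3.986×10¹⁴ / 6.568×10⁶) = √(6.069×10⁷) = 7790 m/s.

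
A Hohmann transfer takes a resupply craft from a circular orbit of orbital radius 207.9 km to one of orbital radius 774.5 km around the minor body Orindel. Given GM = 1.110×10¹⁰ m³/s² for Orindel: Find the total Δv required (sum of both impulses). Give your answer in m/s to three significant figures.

Δv_total ≈ 101 m/s

r₁ = 207.9 km = 2.079×10⁵ m.
r₂ = 774.5 km = 7.745×10⁵ m.
Transfer ellipse a_t = (r₁ + r₂)/2 = 4.912×10⁵ m.
At r₁: circular v_c1 = √(μ/r₁) = 231.1 m/s; transfer-periapsis v_p = √[μ(2/r₁ − 1/a_t)] = 290.1 m/s.
Δv₁ = v_p − v_c1 = 59.08 m/s.
At r₂: circular v_c2 = √(μ/r₂) = 119.7 m/s; transfer-apoapsis v_a = √[μ(2/r₂ − 1/a_t)] = 77.88 m/s.
Δv₂ = v_c2 − v_a = 41.83 m/s.
Total Δv = Δv₁ + Δv₂ = 100.9 m/s.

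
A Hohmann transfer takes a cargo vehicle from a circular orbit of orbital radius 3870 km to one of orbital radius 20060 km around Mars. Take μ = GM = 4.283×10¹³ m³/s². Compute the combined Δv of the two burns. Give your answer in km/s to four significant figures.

Δv_total ≈ 1.611 km/s

r₁ = 3870 km = 3.870×10⁶ m.
r₂ = 20060 km = 2.006×10⁷ m.
Transfer ellipse a_t = (r₁ + r₂)/2 = 1.196×10⁷ m.
At r₁: circular v_c1 = √(μ/r₁) = 3327 m/s; transfer-periapsis v_p = √[μ(2/r₁ − 1/a_t)] = 4308 m/s.
Δv₁ = v_p − v_c1 = 980.8 m/s.
At r₂: circular v_c2 = √(μ/r₂) = 1461 m/s; transfer-apoapsis v_a = √[μ(2/r₂ − 1/a_t)] = 831.0 m/s.
Δv₂ = v_c2 − v_a = 630.2 m/s.
Total Δv = Δv₁ + Δv₂ = 1611 m/s = 1.611 km/s.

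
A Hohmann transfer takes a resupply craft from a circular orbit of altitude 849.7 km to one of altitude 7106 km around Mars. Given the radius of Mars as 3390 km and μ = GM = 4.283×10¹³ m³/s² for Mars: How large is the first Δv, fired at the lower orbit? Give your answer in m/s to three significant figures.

r₁ = 3390 + 849.7 = 4239.7 km = 4.2397×10⁶ m.
r₂ = 3390 + 7106 = 10496 km = 1.0496×10⁷ m.
Transfer ellipse a_t = (r₁ + r₂)/2 = 7.368×10⁶ m.
At r₁: circular v_c1 = √(μ/r₁) = 3178 m/s; transfer-periapsis v_p = √[μ(2/r₁ − 1/a_t)] = 3794 m/s.
Δv₁ = v_p − v_c1 = 615.2 m/s.

Δv ≈ 615 m/s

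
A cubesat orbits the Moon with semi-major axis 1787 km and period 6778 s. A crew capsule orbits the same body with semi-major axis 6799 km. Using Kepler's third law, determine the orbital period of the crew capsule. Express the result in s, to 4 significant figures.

T₂ ≈ 50300 s

Kepler's third law: T² ∝ a³, so T₂ = T₁ (a₂/a₁)^(3/2).
a₂/a₁ = 3.805, (a₂/a₁)^(3/2) = 7.421.
T₂ = 6778 × 7.421 = 50300 s.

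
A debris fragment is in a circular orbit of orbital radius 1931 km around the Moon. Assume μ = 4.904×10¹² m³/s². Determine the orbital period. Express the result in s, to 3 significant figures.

r = 1931 km = 1.931×10⁶ m.
Kepler's third law: T = 2π√(r³/μ) = 2π√((1.931×10⁶)³ / 4.904×10¹²).
r³/μ = 1.468×10⁶ s², so T = 2π × 1.212×10³ = 7.613×10³ s.

T ≈ 7610 s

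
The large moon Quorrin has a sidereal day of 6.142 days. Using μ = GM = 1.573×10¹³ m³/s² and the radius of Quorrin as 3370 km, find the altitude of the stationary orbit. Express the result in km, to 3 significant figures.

T = 6.142 days = 5.307×10⁵ s.
A synchronous orbit has period T, so by Kepler's third law a = (μT²/4π²)^(1/3).
μT²/4π² = 1.573×10¹³ × (5.307×10⁵)² / 39.48 = 1.122×10²³ m³.
a = 4.823×10⁷ m = 48232 km.
Altitude h = a − R = 48232 − 3370 = 44862 km.

h_sync ≈ 44900 km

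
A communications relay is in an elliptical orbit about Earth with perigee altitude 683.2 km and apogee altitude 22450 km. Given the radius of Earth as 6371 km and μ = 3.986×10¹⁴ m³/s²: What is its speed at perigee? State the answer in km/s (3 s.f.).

v ≈ 9.53 km/s

r_p = 6371 + 683.2 = 7054.2 km = 7.0542×10⁶ m.
r_a = 6371 + 22450 = 28821 km = 2.8821×10⁷ m.
Semi-major axis a = (r_p + r_a)/2 = 17938 km = 1.794×10⁷ m.
Vis-viva: v² = μ(2/r − 1/a) = 3.986×10¹⁴ × (2.835×10⁻⁷ − 5.575×10⁻⁸) = 9.079×10⁷ m²/s².
v = 9528 m/s = 9.528 km/s.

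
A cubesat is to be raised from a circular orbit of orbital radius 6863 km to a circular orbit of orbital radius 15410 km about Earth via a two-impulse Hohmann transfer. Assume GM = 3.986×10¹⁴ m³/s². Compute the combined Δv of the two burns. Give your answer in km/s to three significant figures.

Δv_total ≈ 2.44 km/s

r₁ = 6863 km = 6.863×10⁶ m.
r₂ = 15410 km = 1.541×10⁷ m.
Transfer ellipse a_t = (r₁ + r₂)/2 = 1.114×10⁷ m.
At r₁: circular v_c1 = √(μ/r₁) = 7621 m/s; transfer-perigee v_p = √[μ(2/r₁ − 1/a_t)] = 8965 m/s.
Δv₁ = v_p − v_c1 = 1344 m/s.
At r₂: circular v_c2 = √(μ/r₂) = 5086 m/s; transfer-apogee v_a = √[μ(2/r₂ − 1/a_t)] = 3993 m/s.
Δv₂ = v_c2 − v_a = 1093 m/s.
Total Δv = Δv₁ + Δv₂ = 2437 m/s = 2.437 km/s.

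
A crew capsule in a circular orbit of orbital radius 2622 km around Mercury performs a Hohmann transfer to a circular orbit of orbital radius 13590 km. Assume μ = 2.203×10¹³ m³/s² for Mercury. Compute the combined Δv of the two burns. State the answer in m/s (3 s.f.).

r₁ = 2622 km = 2.622×10⁶ m.
r₂ = 13590 km = 1.359×10⁷ m.
Transfer ellipse a_t = (r₁ + r₂)/2 = 8.106×10⁶ m.
At r₁: circular v_c1 = √(μ/r₁) = 2899 m/s; transfer-periherm v_p = √[μ(2/r₁ − 1/a_t)] = 3753 m/s.
Δv₁ = v_p − v_c1 = 854.5 m/s.
At r₂: circular v_c2 = √(μ/r₂) = 1273 m/s; transfer-apoherm v_a = √[μ(2/r₂ − 1/a_t)] = 724.1 m/s.
Δv₂ = v_c2 − v_a = 549.1 m/s.
Total Δv = Δv₁ + Δv₂ = 1404 m/s.

Δv_total ≈ 1400 m/s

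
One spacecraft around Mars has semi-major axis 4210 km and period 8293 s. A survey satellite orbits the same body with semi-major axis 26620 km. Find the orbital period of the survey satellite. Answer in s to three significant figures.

Kepler's third law: T² ∝ a³, so T₂ = T₁ (a₂/a₁)^(3/2).
a₂/a₁ = 6.323, (a₂/a₁)^(3/2) = 15.90.
T₂ = 8293 × 15.90 = 1.319×10⁵ s.

T₂ ≈ 1.32×10⁵ s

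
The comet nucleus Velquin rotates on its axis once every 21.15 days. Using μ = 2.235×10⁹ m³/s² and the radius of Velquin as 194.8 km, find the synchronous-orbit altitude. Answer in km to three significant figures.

h_sync ≈ 5540 km

T = 21.15 days = 1.827×10⁶ s.
A synchronous orbit has period T, so by Kepler's third law a = (μT²/4π²)^(1/3).
μT²/4π² = 2.235×10⁹ × (1.827×10⁶)² / 39.48 = 1.890×10²⁰ m³.
a = 5.739×10⁶ m = 5739.3 km.
Altitude h = a − R = 5739.3 − 194.8 = 5544.5 km.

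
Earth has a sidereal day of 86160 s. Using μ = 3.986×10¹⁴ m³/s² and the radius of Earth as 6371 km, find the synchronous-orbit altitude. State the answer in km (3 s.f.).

h_sync ≈ 35800 km

A synchronous orbit has period T, so by Kepler's third law a = (μT²/4π²)^(1/3).
μT²/4π² = 3.986×10¹⁴ × (8.616×10⁴)² / 39.48 = 7.495×10²² m³.
a = 4.216×10⁷ m = 42163 km.
Altitude h = a − R = 42163 − 6371 = 35792 km.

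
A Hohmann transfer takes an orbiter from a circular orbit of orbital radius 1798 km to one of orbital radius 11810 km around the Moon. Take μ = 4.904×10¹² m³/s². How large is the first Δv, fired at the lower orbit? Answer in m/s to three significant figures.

r₁ = 1798 km = 1.798×10⁶ m.
r₂ = 11810 km = 1.181×10⁷ m.
Transfer ellipse a_t = (r₁ + r₂)/2 = 6.804×10⁶ m.
At r₁: circular v_c1 = √(μ/r₁) = 1652 m/s; transfer-perilune v_p = √[μ(2/r₁ − 1/a_t)] = 2176 m/s.
Δv₁ = v_p − v_c1 = 524.3 m/s.

Δv ≈ 524 m/s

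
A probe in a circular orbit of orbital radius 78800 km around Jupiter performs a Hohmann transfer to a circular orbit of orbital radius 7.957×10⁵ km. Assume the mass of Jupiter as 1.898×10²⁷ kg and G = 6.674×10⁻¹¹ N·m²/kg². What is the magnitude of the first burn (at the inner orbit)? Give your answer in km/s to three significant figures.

Δv ≈ 14.0 km/s

μ = GM = 6.674×10⁻¹¹ × 1.898×10²⁷ = 1.267×10¹⁷ m³/s².
r₁ = 78800 km = 7.880×10⁷ m.
r₂ = 7.957×10⁵ km = 7.957×10⁸ m.
Transfer ellipse a_t = (r₁ + r₂)/2 = 4.372×10⁸ m.
At r₁: circular v_c1 = √(μ/r₁) = 40090 m/s; transfer-perijove v_p = √[μ(2/r₁ − 1/a_t)] = 54090 m/s.
Δv₁ = v_p − v_c1 = 13990 m/s.
= 13.99 km/s.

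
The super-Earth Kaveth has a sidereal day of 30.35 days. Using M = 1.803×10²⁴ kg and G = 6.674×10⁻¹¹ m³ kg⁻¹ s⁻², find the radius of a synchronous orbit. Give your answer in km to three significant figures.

μ = GM = 6.674×10⁻¹¹ × 1.803×10²⁴ = 1.203×10¹⁴ m³/s².
T = 30.35 days = 2.622×10⁶ s.
A synchronous orbit has period T, so by Kepler's third law a = (μT²/4π²)^(1/3).
μT²/4π² = 1.203×10¹⁴ × (2.622×10⁶)² / 39.48 = 2.096×10²⁵ m³.
a = 2.757×10⁸ m = 2.7571×10⁵ km.

r_sync ≈ 2.76×10⁵ km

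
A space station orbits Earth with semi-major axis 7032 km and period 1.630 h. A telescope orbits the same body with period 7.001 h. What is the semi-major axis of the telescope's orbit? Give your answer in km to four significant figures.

a₂ ≈ 18580 km

Kepler's third law: a³ ∝ T², so a₂ = a₁ (T₂/T₁)^(2/3).
T₂/T₁ = 4.295, (T₂/T₁)^(2/3) = 2.642.
a₂ = 7032 × 2.642 = 18580 km.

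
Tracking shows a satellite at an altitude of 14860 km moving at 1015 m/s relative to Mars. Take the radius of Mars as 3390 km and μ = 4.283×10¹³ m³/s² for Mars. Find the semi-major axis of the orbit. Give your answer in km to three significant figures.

a ≈ 11700 km

r = 3390 + 14860 = 18250 km = 1.825×10⁷ m.
Vis-viva rearranged: 1/a = 2/r − v²/μ = 1.096×10⁻⁷ − 2.405×10⁻⁸ = 8.554×10⁻⁸ m⁻¹.
a = 1.169×10⁷ m = 11691 km.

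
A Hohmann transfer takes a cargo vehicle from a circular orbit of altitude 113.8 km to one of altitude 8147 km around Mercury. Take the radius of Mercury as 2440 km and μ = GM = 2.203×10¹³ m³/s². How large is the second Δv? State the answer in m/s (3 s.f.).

Δv ≈ 543 m/s

r₁ = 2440 + 113.8 = 2553.8 km = 2.5538×10⁶ m.
r₂ = 2440 + 8147 = 10587 km = 1.0587×10⁷ m.
Transfer ellipse a_t = (r₁ + r₂)/2 = 6.570×10⁶ m.
At r₁: circular v_c1 = √(μ/r₁) = 2937 m/s; transfer-periherm v_p = √[μ(2/r₁ − 1/a_t)] = 3728 m/s.
At r₂: circular v_c2 = √(μ/r₂) = 1443 m/s; transfer-apoherm v_a = √[μ(2/r₂ − 1/a_t)] = 899.3 m/s.
Δv₂ = v_c2 − v_a = 543.2 m/s.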